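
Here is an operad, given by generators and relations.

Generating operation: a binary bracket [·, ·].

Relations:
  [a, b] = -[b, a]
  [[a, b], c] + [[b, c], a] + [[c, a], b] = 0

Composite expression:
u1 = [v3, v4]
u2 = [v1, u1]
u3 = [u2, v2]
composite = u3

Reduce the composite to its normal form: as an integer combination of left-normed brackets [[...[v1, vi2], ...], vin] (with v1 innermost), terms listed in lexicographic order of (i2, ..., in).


[[[v1, v3], v4], v2] - [[[v1, v4], v3], v2]

Left-normed coefficients sit on the v1-initial expansion words.
Composite bracket: [[v1, [v3, v4]], v2]
The bracket unfolds into 8 signed words via [a, b] = ab - ba (2^3 = 8).
Words beginning with v1 determine it all:
  sign of v1v3v4v2 is +1, so it contributes +[[[v1, v3], v4], v2]
  sign of v1v4v3v2 is -1, so it contributes -[[[v1, v4], v3], v2]


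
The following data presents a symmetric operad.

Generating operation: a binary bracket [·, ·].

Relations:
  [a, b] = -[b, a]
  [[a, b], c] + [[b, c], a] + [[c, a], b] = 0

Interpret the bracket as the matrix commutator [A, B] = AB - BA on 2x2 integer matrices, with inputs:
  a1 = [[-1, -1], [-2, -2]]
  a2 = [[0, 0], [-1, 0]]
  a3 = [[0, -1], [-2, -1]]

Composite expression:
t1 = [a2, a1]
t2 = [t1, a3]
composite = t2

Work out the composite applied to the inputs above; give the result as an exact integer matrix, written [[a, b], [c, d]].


[a2, a1] = [[-1, 0], [-1, 1]]
[[a2, a1], a3] = [[-1, 2], [-5, 1]]

[[-1, 2], [-5, 1]]


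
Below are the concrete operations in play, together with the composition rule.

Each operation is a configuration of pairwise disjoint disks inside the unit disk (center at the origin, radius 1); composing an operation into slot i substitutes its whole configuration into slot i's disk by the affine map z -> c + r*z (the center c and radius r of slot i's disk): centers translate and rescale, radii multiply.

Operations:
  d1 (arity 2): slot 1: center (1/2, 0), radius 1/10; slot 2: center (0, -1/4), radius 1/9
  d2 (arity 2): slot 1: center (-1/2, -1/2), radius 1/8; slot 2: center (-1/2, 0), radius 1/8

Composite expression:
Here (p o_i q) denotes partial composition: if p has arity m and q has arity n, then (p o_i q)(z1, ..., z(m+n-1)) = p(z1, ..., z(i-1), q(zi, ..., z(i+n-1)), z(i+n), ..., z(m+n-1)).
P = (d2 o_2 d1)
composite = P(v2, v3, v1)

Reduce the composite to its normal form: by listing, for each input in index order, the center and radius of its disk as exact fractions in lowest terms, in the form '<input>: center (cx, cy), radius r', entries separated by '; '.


v1: center (-1/2, -1/32), radius 1/72; v2: center (-1/2, -1/2), radius 1/8; v3: center (-7/16, 0), radius 1/80

Follow each v-input down from d2: c' goes to c + r*c', radius to r*r'.
input v2: composing its 1 substitution step yields center (-1/2, -1/2), radius 1/8
input v3: composing its 2 substitution steps yields center (-7/16, 0), radius 1/80
input v1: composing its 2 substitution steps yields center (-1/2, -1/32), radius 1/72


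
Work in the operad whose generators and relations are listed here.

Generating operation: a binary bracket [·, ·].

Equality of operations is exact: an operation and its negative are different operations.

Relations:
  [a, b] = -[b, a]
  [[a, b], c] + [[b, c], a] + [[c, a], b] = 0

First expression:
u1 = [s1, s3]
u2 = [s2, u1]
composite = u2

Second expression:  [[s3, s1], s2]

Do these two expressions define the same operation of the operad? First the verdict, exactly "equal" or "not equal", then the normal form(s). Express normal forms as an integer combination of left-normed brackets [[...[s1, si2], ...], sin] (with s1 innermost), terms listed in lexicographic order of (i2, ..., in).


equal; both compose to -[[s1, s3], s2]

In normal form, the first expression is -[[s1, s3], s2]
In normal form, the second expression is -[[s1, s3], s2]
The normal forms match — equal.


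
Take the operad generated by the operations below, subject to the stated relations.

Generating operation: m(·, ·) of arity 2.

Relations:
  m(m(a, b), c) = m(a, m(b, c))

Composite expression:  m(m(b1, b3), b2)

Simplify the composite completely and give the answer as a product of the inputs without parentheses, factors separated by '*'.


b1 * b3 * b2

All parenthesizations of m agree; list the b-inputs left to right.
m(b1, b3) spells out as b1 * b3
m(m(b1, b3), b2) spells out as b1 * b3 * b2


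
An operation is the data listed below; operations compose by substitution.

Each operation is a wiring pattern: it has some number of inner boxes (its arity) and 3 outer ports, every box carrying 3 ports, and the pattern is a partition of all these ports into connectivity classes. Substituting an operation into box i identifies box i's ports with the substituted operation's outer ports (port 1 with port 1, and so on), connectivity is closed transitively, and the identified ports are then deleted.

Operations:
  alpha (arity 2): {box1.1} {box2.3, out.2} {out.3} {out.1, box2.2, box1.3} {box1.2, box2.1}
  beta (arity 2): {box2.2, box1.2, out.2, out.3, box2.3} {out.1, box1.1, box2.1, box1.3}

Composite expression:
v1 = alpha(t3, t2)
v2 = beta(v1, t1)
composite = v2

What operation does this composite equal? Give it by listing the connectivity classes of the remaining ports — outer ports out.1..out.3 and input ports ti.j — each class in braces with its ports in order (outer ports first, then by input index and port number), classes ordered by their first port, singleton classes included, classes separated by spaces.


{out.1, t1.1, t2.2, t3.3} {out.2, out.3, t1.2, t1.3, t2.3} {t2.1, t3.2} {t3.1}

Connectivity passes through glued beta-boundaries; trace each wire chain.
the subtree at alpha composes to {out.1, t2.2, t3.3} {out.2, t2.3} {out.3} {t2.1, t3.2} {t3.1} on (t3, t2); out.j = own outer ports
the subtree at beta composes to {out.1, t1.1, t2.2, t3.3} {out.2, out.3, t1.2, t1.3, t2.3} {t2.1, t3.2} {t3.1} on (t3, t2, t1); out.j = own outer ports


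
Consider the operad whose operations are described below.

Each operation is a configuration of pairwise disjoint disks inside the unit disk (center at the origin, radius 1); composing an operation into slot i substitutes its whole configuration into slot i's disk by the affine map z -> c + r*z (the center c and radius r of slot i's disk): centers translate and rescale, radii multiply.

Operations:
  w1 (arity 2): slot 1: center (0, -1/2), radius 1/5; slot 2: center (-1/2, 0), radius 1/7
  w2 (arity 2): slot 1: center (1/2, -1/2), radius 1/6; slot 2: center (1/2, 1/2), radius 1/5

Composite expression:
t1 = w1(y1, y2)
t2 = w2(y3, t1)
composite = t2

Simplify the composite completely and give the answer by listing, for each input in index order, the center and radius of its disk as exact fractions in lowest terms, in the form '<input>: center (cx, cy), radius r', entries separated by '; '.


y1: center (1/2, 2/5), radius 1/25; y2: center (2/5, 1/2), radius 1/35; y3: center (1/2, -1/2), radius 1/6

Each y-disk chains the slot maps above it in w2; radii multiply.
tracing y3 down its 1-map path: center (1/2, -1/2), radius 1/6
tracing y1 down its 2-map path: center (1/2, 2/5), radius 1/25
tracing y2 down its 2-map path: center (2/5, 1/2), radius 1/35


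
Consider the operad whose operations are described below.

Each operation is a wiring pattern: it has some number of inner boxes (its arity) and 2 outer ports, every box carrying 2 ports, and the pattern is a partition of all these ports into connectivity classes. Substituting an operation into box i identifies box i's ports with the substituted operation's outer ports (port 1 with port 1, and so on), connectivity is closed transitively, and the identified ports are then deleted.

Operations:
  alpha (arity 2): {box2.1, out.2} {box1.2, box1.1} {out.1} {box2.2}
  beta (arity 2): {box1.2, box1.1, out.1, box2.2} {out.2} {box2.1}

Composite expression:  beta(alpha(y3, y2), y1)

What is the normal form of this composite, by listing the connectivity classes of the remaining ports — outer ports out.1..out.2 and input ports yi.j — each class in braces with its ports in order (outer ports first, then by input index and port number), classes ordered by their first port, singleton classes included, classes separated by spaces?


{out.1, y1.2, y2.1} {out.2} {y1.1} {y2.2} {y3.1, y3.2}

Two ports join when wires chain via beta-identified ports.
composing alpha on (y3, y2), with out.j its own outer ports: {out.1} {out.2, y2.1} {y2.2} {y3.1, y3.2}
composing beta on (y3, y2, y1), with out.j its own outer ports: {out.1, y1.2, y2.1} {out.2} {y1.1} {y2.2} {y3.1, y3.2}


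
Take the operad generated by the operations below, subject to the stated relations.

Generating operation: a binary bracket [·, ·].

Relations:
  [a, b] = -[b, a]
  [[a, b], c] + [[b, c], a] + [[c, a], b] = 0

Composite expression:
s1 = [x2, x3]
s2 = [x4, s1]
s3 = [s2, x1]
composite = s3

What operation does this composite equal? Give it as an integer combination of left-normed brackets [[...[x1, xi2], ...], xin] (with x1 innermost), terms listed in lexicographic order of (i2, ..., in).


[[[x1, x2], x3], x4] - [[[x1, x3], x2], x4] - [[[x1, x4], x2], x3] + [[[x1, x4], x3], x2]

A multilinear Lie element is pinned by x1-initial words (x1 innermost).
Composite bracket: [[x4, [x2, x3]], x1]
Under [a, b] = ab - ba we get 8 signed associative words (2^3 = 8).
Collect the words opening with x1:
  x1x2x3x4 (sign +1) contributes +[[[x1, x2], x3], x4]
  x1x3x2x4 (sign -1) contributes -[[[x1, x3], x2], x4]
  x1x4x2x3 (sign -1) contributes -[[[x1, x4], x2], x3]
  x1x4x3x2 (sign +1) contributes +[[[x1, x4], x3], x2]


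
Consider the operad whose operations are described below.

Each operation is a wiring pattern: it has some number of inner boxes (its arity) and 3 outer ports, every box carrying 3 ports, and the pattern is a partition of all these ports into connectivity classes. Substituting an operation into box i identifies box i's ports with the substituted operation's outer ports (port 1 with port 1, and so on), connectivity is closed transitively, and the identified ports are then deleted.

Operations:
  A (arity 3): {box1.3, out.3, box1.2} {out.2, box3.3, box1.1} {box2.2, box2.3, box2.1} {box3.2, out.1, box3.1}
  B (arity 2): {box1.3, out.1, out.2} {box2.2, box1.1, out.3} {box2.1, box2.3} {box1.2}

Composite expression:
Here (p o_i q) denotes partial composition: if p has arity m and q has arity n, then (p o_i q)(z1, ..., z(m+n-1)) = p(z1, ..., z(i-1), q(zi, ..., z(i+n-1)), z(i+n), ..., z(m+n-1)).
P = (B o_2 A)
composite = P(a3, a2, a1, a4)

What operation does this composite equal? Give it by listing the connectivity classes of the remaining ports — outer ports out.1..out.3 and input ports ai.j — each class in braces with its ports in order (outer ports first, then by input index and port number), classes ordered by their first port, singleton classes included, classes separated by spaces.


{out.1, out.2, a3.3} {out.3, a2.1, a3.1, a4.3} {a1.1, a1.2, a1.3} {a2.2, a2.3, a4.1, a4.2} {a3.2}

After gluing at B, chains via deleted ports link the a-ports.
through A, on inputs (a2, a1, a4): {out.1, a4.1, a4.2} {out.2, a2.1, a4.3} {out.3, a2.2, a2.3} {a1.1, a1.2, a1.3} (out.j = stage outer ports)
through B, on inputs (a3, a2, a1, a4): {out.1, out.2, a3.3} {out.3, a2.1, a3.1, a4.3} {a1.1, a1.2, a1.3} {a2.2, a2.3, a4.1, a4.2} {a3.2} (out.j = stage outer ports)


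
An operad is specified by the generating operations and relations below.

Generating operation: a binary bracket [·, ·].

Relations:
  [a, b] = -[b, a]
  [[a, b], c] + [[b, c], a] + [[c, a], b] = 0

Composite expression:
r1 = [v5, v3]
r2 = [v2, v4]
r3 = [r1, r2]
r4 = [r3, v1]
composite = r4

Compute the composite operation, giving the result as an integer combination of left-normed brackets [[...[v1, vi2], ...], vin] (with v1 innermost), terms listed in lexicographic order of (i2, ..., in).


-[[[[v1, v2], v4], v3], v5] + [[[[v1, v2], v4], v5], v3] + [[[[v1, v3], v5], v2], v4] - [[[[v1, v3], v5], v4], v2] + [[[[v1, v4], v2], v3], v5] - [[[[v1, v4], v2], v5], v3] - [[[[v1, v5], v3], v2], v4] + [[[[v1, v5], v3], v4], v2]

Antisymmetry and Jacobi reduce to v1-anchored left-normed brackets.
Composite bracket: [[[v5, v3], [v2, v4]], v1]
Applying ab - ba throughout gives 16 signed words (2^4 = 16).
Keep just the words that open with v1:
  sign of v1v2v4v3v5 is -1, so it contributes -[[[[v1, v2], v4], v3], v5]
  sign of v1v2v4v5v3 is +1, so it contributes +[[[[v1, v2], v4], v5], v3]
  sign of v1v3v5v2v4 is +1, so it contributes +[[[[v1, v3], v5], v2], v4]
  sign of v1v3v5v4v2 is -1, so it contributes -[[[[v1, v3], v5], v4], v2]
  sign of v1v4v2v3v5 is +1, so it contributes +[[[[v1, v4], v2], v3], v5]
  sign of v1v4v2v5v3 is -1, so it contributes -[[[[v1, v4], v2], v5], v3]
  sign of v1v5v3v2v4 is -1, so it contributes -[[[[v1, v5], v3], v2], v4]
  sign of v1v5v3v4v2 is +1, so it contributes +[[[[v1, v5], v3], v4], v2]


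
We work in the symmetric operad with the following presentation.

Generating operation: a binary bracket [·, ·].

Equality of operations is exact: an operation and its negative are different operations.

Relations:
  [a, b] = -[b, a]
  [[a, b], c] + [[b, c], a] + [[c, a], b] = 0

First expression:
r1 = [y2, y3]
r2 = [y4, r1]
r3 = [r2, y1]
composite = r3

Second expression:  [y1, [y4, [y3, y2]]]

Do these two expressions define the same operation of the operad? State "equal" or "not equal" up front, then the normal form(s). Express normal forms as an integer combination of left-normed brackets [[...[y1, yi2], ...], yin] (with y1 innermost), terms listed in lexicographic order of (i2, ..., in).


equal — both sides give [[[y1, y2], y3], y4] - [[[y1, y3], y2], y4] - [[[y1, y4], y2], y3] + [[[y1, y4], y3], y2]

The first composite normalizes to [[[y1, y2], y3], y4] - [[[y1, y3], y2], y4] - [[[y1, y4], y2], y3] + [[[y1, y4], y3], y2]
The second composite normalizes to [[[y1, y2], y3], y4] - [[[y1, y3], y2], y4] - [[[y1, y4], y2], y3] + [[[y1, y4], y3], y2]
The forms coincide; equal.


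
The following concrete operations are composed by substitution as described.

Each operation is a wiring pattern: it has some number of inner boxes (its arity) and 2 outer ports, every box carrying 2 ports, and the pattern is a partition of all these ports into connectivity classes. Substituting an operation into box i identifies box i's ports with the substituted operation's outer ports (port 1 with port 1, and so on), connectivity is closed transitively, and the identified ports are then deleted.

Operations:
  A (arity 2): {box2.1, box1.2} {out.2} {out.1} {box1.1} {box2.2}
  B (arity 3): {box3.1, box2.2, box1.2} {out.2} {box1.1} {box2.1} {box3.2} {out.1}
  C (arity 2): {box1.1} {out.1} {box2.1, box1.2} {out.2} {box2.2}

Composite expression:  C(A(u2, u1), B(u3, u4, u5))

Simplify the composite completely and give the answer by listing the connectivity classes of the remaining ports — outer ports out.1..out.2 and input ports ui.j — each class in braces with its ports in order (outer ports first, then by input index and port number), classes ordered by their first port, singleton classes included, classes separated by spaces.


{out.1} {out.2} {u1.1, u2.2} {u1.2} {u2.1} {u3.1} {u3.2, u4.2, u5.1} {u4.1} {u5.2}


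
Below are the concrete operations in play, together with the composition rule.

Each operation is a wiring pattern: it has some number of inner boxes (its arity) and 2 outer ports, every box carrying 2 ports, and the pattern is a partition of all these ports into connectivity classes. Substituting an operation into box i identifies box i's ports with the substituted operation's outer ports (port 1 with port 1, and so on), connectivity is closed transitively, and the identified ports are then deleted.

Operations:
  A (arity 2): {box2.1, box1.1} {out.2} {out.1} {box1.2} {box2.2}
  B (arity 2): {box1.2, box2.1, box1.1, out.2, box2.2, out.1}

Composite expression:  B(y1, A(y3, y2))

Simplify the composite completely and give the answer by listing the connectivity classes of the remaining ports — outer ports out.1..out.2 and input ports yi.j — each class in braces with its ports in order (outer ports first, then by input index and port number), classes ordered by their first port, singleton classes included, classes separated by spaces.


{out.1, out.2, y1.1, y1.2} {y2.1, y3.1} {y2.2} {y3.2}

After gluing at B, chains via deleted ports link the y-ports.
composing A on (y3, y2), with out.j its own outer ports: {out.1} {out.2} {y2.1, y3.1} {y2.2} {y3.2}
composing B on (y1, y3, y2), with out.j its own outer ports: {out.1, out.2, y1.1, y1.2} {y2.1, y3.1} {y2.2} {y3.2}


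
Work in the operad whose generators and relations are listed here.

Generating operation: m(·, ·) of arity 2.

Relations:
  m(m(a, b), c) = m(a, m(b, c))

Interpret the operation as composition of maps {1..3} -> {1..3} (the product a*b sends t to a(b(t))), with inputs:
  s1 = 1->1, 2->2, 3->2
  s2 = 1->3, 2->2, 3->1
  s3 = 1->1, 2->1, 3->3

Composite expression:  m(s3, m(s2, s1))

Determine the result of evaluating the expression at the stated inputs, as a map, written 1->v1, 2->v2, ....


1->3, 2->1, 3->1


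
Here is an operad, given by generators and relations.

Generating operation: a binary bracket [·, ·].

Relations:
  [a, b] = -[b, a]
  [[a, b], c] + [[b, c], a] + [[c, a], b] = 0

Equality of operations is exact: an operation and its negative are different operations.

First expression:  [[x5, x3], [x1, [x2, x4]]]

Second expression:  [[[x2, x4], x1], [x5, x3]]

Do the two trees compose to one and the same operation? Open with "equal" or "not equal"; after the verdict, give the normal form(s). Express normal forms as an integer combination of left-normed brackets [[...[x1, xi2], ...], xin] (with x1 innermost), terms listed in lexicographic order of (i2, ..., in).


equal: each reduces to [[[[x1, x2], x4], x3], x5] - [[[[x1, x2], x4], x5], x3] - [[[[x1, x4], x2], x3], x5] + [[[[x1, x4], x2], x5], x3]

The first composite normalizes to [[[[x1, x2], x4], x3], x5] - [[[[x1, x2], x4], x5], x3] - [[[[x1, x4], x2], x3], x5] + [[[[x1, x4], x2], x5], x3]
The second composite normalizes to [[[[x1, x2], x4], x3], x5] - [[[[x1, x2], x4], x5], x3] - [[[[x1, x4], x2], x3], x5] + [[[[x1, x4], x2], x5], x3]
Identical normal forms: equal.


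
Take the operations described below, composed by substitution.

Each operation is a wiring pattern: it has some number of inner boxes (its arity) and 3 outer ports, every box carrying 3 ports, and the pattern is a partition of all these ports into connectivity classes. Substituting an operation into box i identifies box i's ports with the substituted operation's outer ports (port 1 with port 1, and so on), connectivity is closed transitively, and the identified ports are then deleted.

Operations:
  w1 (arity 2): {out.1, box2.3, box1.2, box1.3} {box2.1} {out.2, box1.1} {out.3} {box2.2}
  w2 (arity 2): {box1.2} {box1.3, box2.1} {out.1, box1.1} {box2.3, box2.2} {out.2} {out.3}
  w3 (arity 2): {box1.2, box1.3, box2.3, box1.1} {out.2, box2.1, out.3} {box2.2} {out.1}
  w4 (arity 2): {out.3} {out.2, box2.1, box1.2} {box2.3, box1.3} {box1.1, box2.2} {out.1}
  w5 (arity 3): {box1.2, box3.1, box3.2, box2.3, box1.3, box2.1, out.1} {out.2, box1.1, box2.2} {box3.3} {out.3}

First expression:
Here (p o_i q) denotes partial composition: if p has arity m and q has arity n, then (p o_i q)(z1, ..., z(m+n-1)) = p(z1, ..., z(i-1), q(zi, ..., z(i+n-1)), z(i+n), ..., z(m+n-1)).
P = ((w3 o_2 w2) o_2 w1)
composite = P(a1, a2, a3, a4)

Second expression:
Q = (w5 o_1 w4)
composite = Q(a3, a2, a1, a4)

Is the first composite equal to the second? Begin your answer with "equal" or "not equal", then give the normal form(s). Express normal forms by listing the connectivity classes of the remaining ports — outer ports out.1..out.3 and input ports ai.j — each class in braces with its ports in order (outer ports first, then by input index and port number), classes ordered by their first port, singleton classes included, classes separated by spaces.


Normal form of the first expression: {out.1} {out.2, out.3, a2.2, a2.3, a3.3} {a1.1, a1.2, a1.3} {a2.1} {a3.1} {a3.2} {a4.1} {a4.2, a4.3}
Normal form of the second expression: {out.1, a1.1, a1.3, a2.1, a3.2, a4.1, a4.2} {out.2, a1.2} {out.3} {a2.2, a3.1} {a2.3, a3.3} {a4.3}
No match — not equal.

not equal; the first gives {out.1} {out.2, out.3, a2.2, a2.3, a3.3} {a1.1, a1.2, a1.3} {a2.1} {a3.1} {a3.2} {a4.1} {a4.2, a4.3} and the second {out.1, a1.1, a1.3, a2.1, a3.2, a4.1, a4.2} {out.2, a1.2} {out.3} {a2.2, a3.1} {a2.3, a3.3} {a4.3}


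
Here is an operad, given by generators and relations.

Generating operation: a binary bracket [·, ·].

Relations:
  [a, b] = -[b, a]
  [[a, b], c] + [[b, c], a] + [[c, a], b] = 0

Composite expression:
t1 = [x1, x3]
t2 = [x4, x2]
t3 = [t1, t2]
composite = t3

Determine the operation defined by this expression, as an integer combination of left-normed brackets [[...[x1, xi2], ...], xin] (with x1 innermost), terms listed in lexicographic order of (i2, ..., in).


-[[[x1, x3], x2], x4] + [[[x1, x3], x4], x2]

Expand each bracket as ab - ba; the x1-initial words give the coefficients.
Composite bracket: [[x1, x3], [x4, x2]]
The bracket unfolds into 8 signed words via [a, b] = ab - ba (2^3 = 8).
Keep just the words that open with x1:
  sign of x1x3x2x4 is -1, so it contributes -[[[x1, x3], x2], x4]
  sign of x1x3x4x2 is +1, so it contributes +[[[x1, x3], x4], x2]


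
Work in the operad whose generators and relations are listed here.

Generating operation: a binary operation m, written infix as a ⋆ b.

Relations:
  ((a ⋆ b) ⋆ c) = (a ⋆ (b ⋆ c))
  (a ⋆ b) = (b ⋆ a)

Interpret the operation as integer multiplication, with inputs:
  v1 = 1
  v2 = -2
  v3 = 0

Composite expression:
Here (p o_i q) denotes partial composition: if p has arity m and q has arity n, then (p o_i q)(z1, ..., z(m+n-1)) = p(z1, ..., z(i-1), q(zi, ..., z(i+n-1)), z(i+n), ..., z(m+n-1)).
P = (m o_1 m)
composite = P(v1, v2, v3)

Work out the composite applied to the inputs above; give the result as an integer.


0

(v1 ⋆ v2) = -2
((v1 ⋆ v2) ⋆ v3) = 0


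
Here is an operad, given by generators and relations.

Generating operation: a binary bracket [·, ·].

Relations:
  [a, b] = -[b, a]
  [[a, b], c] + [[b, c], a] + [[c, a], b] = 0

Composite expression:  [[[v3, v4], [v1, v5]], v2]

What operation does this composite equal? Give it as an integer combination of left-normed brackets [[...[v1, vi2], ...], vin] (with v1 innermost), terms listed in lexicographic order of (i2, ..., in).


-[[[[v1, v5], v3], v4], v2] + [[[[v1, v5], v4], v3], v2]

Antisymmetry and Jacobi reduce to v1-anchored left-normed brackets.
Composite bracket: [[[v3, v4], [v1, v5]], v2]
Applying ab - ba throughout gives 16 signed words (2^4 = 16).
Keep just the words that open with v1:
  v1v5v3v4v2 appears with sign -1, giving the term -[[[[v1, v5], v3], v4], v2]
  v1v5v4v3v2 appears with sign +1, giving the term +[[[[v1, v5], v4], v3], v2]


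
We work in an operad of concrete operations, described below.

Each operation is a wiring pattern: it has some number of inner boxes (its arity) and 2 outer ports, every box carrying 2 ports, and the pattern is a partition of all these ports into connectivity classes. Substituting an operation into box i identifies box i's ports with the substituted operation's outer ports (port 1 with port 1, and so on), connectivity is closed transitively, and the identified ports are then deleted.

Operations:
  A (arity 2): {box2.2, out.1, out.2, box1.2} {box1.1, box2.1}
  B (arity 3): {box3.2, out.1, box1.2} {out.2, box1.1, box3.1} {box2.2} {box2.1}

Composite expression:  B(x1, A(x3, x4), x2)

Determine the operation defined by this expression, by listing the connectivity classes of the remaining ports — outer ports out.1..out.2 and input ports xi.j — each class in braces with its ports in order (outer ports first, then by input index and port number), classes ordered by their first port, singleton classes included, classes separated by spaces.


Reachability decides: close wires over B-identified ports.
composing A on (x3, x4), with out.j its own outer ports: {out.1, out.2, x3.2, x4.2} {x3.1, x4.1}
composing B on (x1, x3, x4, x2), with out.j its own outer ports: {out.1, x1.2, x2.2} {out.2, x1.1, x2.1} {x3.1, x4.1} {x3.2, x4.2}

{out.1, x1.2, x2.2} {out.2, x1.1, x2.1} {x3.1, x4.1} {x3.2, x4.2}


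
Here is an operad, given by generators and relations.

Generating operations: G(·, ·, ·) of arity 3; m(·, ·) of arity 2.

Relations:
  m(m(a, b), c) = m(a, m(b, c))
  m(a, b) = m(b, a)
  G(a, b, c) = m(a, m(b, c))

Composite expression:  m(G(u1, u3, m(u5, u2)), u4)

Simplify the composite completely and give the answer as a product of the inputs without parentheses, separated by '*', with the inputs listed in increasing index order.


u1 * u2 * u3 * u4 * u5


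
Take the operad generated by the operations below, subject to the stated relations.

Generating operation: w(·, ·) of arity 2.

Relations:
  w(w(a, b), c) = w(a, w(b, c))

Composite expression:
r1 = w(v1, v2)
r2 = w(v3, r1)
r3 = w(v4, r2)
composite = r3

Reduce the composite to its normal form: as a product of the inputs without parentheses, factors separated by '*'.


Under associativity of w, the answer is the v's in reading order.
w(v1, v2) flattens to v1 * v2
w(v3, w(v1, v2)) flattens to v3 * v1 * v2
w(v4, w(v3, w(v1, v2))) flattens to v4 * v3 * v1 * v2

v4 * v3 * v1 * v2


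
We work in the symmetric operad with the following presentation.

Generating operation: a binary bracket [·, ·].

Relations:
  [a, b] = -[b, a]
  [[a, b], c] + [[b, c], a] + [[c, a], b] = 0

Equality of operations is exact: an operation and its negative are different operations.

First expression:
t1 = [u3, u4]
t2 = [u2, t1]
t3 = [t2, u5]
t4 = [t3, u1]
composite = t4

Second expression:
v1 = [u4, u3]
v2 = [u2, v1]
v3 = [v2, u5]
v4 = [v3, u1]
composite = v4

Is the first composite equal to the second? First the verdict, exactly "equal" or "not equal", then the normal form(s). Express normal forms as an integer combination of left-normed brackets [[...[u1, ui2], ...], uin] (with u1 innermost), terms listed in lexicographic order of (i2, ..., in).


not equal; the first gives -[[[[u1, u2], u3], u4], u5] + [[[[u1, u2], u4], u3], u5] + [[[[u1, u3], u4], u2], u5] - [[[[u1, u4], u3], u2], u5] + [[[[u1, u5], u2], u3], u4] - [[[[u1, u5], u2], u4], u3] - [[[[u1, u5], u3], u4], u2] + [[[[u1, u5], u4], u3], u2] and the second [[[[u1, u2], u3], u4], u5] - [[[[u1, u2], u4], u3], u5] - [[[[u1, u3], u4], u2], u5] + [[[[u1, u4], u3], u2], u5] - [[[[u1, u5], u2], u3], u4] + [[[[u1, u5], u2], u4], u3] + [[[[u1, u5], u3], u4], u2] - [[[[u1, u5], u4], u3], u2]

Normal form of the first expression: -[[[[u1, u2], u3], u4], u5] + [[[[u1, u2], u4], u3], u5] + [[[[u1, u3], u4], u2], u5] - [[[[u1, u4], u3], u2], u5] + [[[[u1, u5], u2], u3], u4] - [[[[u1, u5], u2], u4], u3] - [[[[u1, u5], u3], u4], u2] + [[[[u1, u5], u4], u3], u2]
Normal form of the second expression: [[[[u1, u2], u3], u4], u5] - [[[[u1, u2], u4], u3], u5] - [[[[u1, u3], u4], u2], u5] + [[[[u1, u4], u3], u2], u5] - [[[[u1, u5], u2], u3], u4] + [[[[u1, u5], u2], u4], u3] + [[[[u1, u5], u3], u4], u2] - [[[[u1, u5], u4], u3], u2]
Different reductions; not equal.


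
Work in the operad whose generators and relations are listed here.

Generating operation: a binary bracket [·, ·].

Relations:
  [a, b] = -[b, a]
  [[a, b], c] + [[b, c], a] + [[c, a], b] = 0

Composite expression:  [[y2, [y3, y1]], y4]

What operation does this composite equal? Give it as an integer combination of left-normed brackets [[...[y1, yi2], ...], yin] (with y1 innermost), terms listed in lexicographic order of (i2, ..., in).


[[[y1, y3], y2], y4]

Skip Jacobi rewriting: expand, keep y1-initial words, read off terms.
Composite bracket: [[y2, [y3, y1]], y4]
Applying ab - ba throughout gives 8 signed words (2^3 = 8).
Collect the words opening with y1:
  sign of y1y3y2y4 is +1, so it contributes +[[[y1, y3], y2], y4]


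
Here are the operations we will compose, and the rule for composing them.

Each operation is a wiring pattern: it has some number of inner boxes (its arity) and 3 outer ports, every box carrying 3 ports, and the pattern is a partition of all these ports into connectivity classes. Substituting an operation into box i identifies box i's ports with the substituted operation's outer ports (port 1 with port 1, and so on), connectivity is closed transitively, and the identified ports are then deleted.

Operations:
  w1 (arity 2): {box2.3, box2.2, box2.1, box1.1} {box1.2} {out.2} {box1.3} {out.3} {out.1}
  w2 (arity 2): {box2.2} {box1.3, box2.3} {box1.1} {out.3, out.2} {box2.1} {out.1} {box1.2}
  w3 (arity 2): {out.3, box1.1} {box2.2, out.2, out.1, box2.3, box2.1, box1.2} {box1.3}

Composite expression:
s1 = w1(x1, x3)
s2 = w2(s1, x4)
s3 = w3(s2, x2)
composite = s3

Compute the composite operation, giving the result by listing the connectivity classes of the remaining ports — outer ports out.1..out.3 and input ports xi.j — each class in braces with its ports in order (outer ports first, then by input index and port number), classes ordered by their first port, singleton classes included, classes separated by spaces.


{out.1, out.2, x2.1, x2.2, x2.3} {out.3} {x1.1, x3.1, x3.2, x3.3} {x1.2} {x1.3} {x4.1} {x4.2} {x4.3}

Substituting into w3 glues patterns; closure does the rest.
composing w1 on (x1, x3), with out.j its own outer ports: {out.1} {out.2} {out.3} {x1.1, x3.1, x3.2, x3.3} {x1.2} {x1.3}
composing w2 on (x1, x3, x4), with out.j its own outer ports: {out.1} {out.2, out.3} {x1.1, x3.1, x3.2, x3.3} {x1.2} {x1.3} {x4.1} {x4.2} {x4.3}
composing w3 on (x1, x3, x4, x2), with out.j its own outer ports: {out.1, out.2, x2.1, x2.2, x2.3} {out.3} {x1.1, x3.1, x3.2, x3.3} {x1.2} {x1.3} {x4.1} {x4.2} {x4.3}


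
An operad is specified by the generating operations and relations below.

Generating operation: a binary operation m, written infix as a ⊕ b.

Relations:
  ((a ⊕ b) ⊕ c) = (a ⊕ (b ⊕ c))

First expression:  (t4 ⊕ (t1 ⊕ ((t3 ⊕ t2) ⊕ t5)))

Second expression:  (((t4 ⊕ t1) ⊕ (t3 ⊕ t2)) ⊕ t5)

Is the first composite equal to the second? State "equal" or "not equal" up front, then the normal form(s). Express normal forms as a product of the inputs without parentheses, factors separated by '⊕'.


The first expression, normalized: t4 ⊕ t1 ⊕ t3 ⊕ t2 ⊕ t5
The second expression, normalized: t4 ⊕ t1 ⊕ t3 ⊕ t2 ⊕ t5
Identical normal forms: equal.

equal — both sides give t4 ⊕ t1 ⊕ t3 ⊕ t2 ⊕ t5


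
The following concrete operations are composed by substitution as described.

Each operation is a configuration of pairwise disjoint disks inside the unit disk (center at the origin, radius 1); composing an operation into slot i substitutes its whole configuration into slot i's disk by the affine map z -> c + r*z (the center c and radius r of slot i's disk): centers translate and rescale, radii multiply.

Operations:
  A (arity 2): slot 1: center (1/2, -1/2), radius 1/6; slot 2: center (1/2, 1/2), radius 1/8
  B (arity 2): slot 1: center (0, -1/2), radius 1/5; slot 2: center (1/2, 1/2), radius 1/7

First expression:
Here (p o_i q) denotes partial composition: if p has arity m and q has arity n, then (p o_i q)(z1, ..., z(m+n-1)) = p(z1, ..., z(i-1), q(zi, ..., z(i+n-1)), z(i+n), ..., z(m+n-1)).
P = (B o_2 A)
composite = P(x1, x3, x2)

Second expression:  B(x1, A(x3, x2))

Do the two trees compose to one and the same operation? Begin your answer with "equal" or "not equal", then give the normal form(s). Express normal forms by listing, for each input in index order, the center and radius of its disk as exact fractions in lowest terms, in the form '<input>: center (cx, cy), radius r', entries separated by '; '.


The first expression, normalized: x1: center (0, -1/2), radius 1/5; x2: center (4/7, 4/7), radius 1/56; x3: center (4/7, 3/7), radius 1/42
The second expression, normalized: x1: center (0, -1/2), radius 1/5; x2: center (4/7, 4/7), radius 1/56; x3: center (4/7, 3/7), radius 1/42
Identical normal forms: equal.

equal: each reduces to x1: center (0, -1/2), radius 1/5; x2: center (4/7, 4/7), radius 1/56; x3: center (4/7, 3/7), radius 1/42


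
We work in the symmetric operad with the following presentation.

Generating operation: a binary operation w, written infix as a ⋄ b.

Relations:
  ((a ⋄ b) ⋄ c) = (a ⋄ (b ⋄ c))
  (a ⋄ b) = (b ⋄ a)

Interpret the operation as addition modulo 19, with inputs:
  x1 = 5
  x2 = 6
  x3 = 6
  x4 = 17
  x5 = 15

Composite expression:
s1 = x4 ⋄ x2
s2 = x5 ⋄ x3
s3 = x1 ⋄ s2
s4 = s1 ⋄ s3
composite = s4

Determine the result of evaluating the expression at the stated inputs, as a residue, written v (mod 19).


11 (mod 19)

(x4 ⋄ x2) = 4
(x5 ⋄ x3) = 2
(x1 ⋄ (x5 ⋄ x3)) = 7
((x4 ⋄ x2) ⋄ (x1 ⋄ (x5 ⋄ x3))) = 11


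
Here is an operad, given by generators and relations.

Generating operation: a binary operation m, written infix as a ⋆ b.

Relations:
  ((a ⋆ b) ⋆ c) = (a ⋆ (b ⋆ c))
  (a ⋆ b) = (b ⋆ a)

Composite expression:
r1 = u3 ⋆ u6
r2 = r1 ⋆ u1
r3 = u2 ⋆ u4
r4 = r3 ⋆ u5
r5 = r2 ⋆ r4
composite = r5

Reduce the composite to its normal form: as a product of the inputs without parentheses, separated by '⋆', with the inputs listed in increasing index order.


With m associative and commutative, the u-input set is all that matters.
(u3 ⋆ u6) spells out as u3 ⋆ u6
((u3 ⋆ u6) ⋆ u1) spells out as u3 ⋆ u6 ⋆ u1
(u2 ⋆ u4) spells out as u2 ⋆ u4
((u2 ⋆ u4) ⋆ u5) spells out as u2 ⋆ u4 ⋆ u5
(((u3 ⋆ u6) ⋆ u1) ⋆ ((u2 ⋆ u4) ⋆ u5)) spells out as u3 ⋆ u6 ⋆ u1 ⋆ u2 ⋆ u4 ⋆ u5
rearranged into index order: u1 ⋆ u2 ⋆ u3 ⋆ u4 ⋆ u5 ⋆ u6

u1 ⋆ u2 ⋆ u3 ⋆ u4 ⋆ u5 ⋆ u6


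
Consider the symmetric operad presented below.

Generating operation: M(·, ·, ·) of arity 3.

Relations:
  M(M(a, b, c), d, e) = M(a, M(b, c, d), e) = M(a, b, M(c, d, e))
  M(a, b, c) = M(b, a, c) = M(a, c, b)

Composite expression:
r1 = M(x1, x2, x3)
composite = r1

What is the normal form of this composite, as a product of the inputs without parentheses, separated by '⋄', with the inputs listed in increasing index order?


x1 ⋄ x2 ⋄ x3

With M associative and commutative, the x-input set is all that matters.
M(x1, x2, x3) spells out as x1 ⋄ x2 ⋄ x3
sorting the factors by input index: x1 ⋄ x2 ⋄ x3


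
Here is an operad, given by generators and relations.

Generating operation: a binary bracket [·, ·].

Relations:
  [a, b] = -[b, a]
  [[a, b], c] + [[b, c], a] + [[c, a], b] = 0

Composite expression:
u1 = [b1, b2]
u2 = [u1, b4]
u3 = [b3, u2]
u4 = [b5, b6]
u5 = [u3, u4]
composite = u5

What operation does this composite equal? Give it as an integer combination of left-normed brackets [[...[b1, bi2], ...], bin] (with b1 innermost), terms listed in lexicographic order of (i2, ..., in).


Expand each bracket as ab - ba; the b1-initial words give the coefficients.
Composite bracket: [[b3, [[b1, b2], b4]], [b5, b6]]
Applying ab - ba throughout gives 32 signed words (2^5 = 32).
Only words starting with b1 matter:
  from b1b2b4b3b5b6, sign -1: term -[[[[[b1, b2], b4], b3], b5], b6]
  from b1b2b4b3b6b5, sign +1: term +[[[[[b1, b2], b4], b3], b6], b5]

-[[[[[b1, b2], b4], b3], b5], b6] + [[[[[b1, b2], b4], b3], b6], b5]


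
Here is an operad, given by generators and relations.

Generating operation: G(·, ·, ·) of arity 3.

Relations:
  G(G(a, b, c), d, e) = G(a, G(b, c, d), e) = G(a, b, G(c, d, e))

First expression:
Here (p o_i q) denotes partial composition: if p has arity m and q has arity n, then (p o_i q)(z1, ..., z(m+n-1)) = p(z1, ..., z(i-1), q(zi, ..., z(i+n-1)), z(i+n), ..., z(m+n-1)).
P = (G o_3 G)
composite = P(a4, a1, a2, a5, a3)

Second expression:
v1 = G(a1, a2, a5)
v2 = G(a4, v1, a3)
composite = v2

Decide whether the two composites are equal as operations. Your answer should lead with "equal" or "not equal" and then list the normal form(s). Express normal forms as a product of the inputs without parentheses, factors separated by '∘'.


equal — both sides give a4 ∘ a1 ∘ a2 ∘ a5 ∘ a3

Reducing the first expression gives a4 ∘ a1 ∘ a2 ∘ a5 ∘ a3
Reducing the second expression gives a4 ∘ a1 ∘ a2 ∘ a5 ∘ a3
Same normal form: equal.


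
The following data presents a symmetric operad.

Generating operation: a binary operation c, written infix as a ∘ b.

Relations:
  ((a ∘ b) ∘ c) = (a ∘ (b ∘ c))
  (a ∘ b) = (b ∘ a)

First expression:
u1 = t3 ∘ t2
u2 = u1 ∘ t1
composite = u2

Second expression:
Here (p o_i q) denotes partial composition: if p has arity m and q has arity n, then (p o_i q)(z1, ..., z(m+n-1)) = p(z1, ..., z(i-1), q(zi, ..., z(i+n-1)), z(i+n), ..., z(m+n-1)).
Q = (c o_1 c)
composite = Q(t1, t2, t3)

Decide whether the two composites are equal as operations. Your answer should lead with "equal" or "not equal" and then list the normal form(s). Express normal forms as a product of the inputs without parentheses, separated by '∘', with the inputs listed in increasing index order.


equal: each reduces to t1 ∘ t2 ∘ t3


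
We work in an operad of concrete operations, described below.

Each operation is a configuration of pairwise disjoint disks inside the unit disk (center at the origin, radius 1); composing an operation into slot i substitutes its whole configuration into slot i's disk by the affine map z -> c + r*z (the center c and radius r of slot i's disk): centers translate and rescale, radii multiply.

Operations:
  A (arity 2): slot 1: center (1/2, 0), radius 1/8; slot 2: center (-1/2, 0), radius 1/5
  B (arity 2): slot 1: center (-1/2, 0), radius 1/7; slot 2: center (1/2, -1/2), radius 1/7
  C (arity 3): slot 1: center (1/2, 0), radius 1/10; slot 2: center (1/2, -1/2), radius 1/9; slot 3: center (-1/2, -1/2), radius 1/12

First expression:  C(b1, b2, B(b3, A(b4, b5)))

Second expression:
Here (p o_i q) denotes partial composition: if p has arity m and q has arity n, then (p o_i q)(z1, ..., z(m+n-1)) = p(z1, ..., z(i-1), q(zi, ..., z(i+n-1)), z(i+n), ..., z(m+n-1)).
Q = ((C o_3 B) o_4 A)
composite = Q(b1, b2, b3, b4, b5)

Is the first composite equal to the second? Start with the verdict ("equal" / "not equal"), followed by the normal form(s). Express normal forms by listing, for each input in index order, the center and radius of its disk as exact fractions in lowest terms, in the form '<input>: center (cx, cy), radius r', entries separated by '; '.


equal — both sides give b1: center (1/2, 0), radius 1/10; b2: center (1/2, -1/2), radius 1/9; b3: center (-13/24, -1/2), radius 1/84; b4: center (-19/42, -13/24), radius 1/672; b5: center (-13/28, -13/24), radius 1/420

In normal form, the first expression is b1: center (1/2, 0), radius 1/10; b2: center (1/2, -1/2), radius 1/9; b3: center (-13/24, -1/2), radius 1/84; b4: center (-19/42, -13/24), radius 1/672; b5: center (-13/28, -13/24), radius 1/420
In normal form, the second expression is b1: center (1/2, 0), radius 1/10; b2: center (1/2, -1/2), radius 1/9; b3: center (-13/24, -1/2), radius 1/84; b4: center (-19/42, -13/24), radius 1/672; b5: center (-13/28, -13/24), radius 1/420
The forms coincide; equal.


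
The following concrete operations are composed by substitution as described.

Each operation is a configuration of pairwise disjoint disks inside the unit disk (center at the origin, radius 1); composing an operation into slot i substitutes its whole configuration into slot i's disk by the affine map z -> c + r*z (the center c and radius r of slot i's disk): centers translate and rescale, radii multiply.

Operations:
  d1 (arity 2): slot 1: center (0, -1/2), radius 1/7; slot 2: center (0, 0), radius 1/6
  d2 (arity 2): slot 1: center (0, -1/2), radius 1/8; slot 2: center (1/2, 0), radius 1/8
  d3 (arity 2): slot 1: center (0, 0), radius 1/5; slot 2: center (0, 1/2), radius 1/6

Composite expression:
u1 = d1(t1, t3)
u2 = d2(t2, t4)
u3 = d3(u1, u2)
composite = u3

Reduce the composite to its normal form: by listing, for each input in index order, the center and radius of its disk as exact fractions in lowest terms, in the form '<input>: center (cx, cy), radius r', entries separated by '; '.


Follow each t-input down from d3: c' goes to c + r*c', radius to r*r'.
input t1: composing its 2 substitution steps yields center (0, -1/10), radius 1/35
input t3: composing its 2 substitution steps yields center (0, 0), radius 1/30
input t2: composing its 2 substitution steps yields center (0, 5/12), radius 1/48
input t4: composing its 2 substitution steps yields center (1/12, 1/2), radius 1/48

t1: center (0, -1/10), radius 1/35; t2: center (0, 5/12), radius 1/48; t3: center (0, 0), radius 1/30; t4: center (1/12, 1/2), radius 1/48
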